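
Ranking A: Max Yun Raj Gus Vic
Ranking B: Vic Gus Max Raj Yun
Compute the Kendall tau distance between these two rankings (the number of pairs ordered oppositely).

Assign each item its position (1..5) in the first ordering, then rewrite the second ordering as that position sequence:
positions: Max→1, Yun→2, Raj→3, Gus→4, Vic→5
second ordering as positions: [5, 4, 1, 3, 2]
Discordant pairs = inversions in this position sequence.
5: 4, 1, 3, 2 → 4
4: 1, 3, 2 → 3
1: 0
3: 2 → 1
2: 0
Total: 4 + 3 + 0 + 1 + 0 = 8

8 discordant pairs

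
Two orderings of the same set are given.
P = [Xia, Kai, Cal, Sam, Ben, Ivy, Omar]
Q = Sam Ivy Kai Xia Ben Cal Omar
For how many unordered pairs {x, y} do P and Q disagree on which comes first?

9

Assign each item its position (1..7) in the first ordering, then rewrite the second ordering as that position sequence:
positions: Xia→1, Kai→2, Cal→3, Sam→4, Ben→5, Ivy→6, Omar→7
second ordering as positions: [4, 6, 2, 1, 5, 3, 7]
Discordant pairs = inversions in this position sequence.
4: 2, 1, 3 → 3
6: 2, 1, 5, 3 → 4
2: 1 → 1
1: 0
5: 3 → 1
3: 0
7: 0
Total: 3 + 4 + 1 + 0 + 1 + 0 + 0 = 9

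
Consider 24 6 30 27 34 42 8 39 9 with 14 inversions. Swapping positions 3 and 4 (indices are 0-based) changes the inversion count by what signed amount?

+1

Positions 3 and 4 hold 27 and 34; after swapping, the array is [24, 6, 30, 34, 27, 42, 8, 39, 9].
For each element, count later entries that are smaller:
24 → 6, 8, 9 → 3
6 → none → 0
30 → 27, 8, 9 → 3
34 → 27, 8, 9 → 3
27 → 8, 9 → 2
42 → 8, 39, 9 → 3
8 → none → 0
39 → 9 → 1
9 → none → 0
Sum: 3 + 0 + 3 + 3 + 2 + 3 + 0 + 1 + 0 = 15
Change: 15 − 14 = +1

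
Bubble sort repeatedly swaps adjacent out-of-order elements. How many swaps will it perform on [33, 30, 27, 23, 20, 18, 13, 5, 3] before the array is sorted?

The minimum number of adjacent swaps to sort an array equals its inversion count, since every such swap removes exactly one inversion.
Count inversions — for each element, later elements that are smaller:
33: 30, 27, 23, 20, 18, 13, 5, 3 → 8
30: 27, 23, 20, 18, 13, 5, 3 → 7
27: 23, 20, 18, 13, 5, 3 → 6
23: 20, 18, 13, 5, 3 → 5
20: 18, 13, 5, 3 → 4
18: 13, 5, 3 → 3
13: 5, 3 → 2
5: 3 → 1
3: none → 0
Total inversions: 8 + 7 + 6 + 5 + 4 + 3 + 2 + 1 + 0 = 36

Swaps: 36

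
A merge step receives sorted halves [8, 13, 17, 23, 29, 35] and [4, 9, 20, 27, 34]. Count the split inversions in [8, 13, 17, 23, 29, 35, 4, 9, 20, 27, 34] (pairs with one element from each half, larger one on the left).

Count, for every r in R, how many entries of L exceed r:
r = 4: 8, 13, 17, 23, 29, 35 → 6
r = 9: 13, 17, 23, 29, 35 → 5
r = 20: 23, 29, 35 → 3
r = 27: 29, 35 → 2
r = 34: 35 → 1
Cross-inversions: 6 + 5 + 3 + 2 + 1 = 17

17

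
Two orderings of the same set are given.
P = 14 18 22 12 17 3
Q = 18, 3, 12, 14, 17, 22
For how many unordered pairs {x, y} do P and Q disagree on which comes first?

8

Assign each item its position (1..6) in the first ordering, then rewrite the second ordering as that position sequence:
positions: 14→1, 18→2, 22→3, 12→4, 17→5, 3→6
second ordering as positions: [2, 6, 4, 1, 5, 3]
Discordant pairs = inversions in this position sequence.
2: 1 → 1
6: 4, 1, 5, 3 → 4
4: 1, 3 → 2
1: 0
5: 3 → 1
3: 0
Total: 1 + 4 + 2 + 0 + 1 + 0 = 8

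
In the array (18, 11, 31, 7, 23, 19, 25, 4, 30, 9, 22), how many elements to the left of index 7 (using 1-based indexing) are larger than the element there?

1

The element at index 7 is 25.
Elements before it: 18, 11, 31, 7, 23, 19
Those larger than 25: 31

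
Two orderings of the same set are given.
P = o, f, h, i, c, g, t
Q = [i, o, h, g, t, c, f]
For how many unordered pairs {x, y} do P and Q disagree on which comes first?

Assign each item its position (1..7) in the first ordering, then rewrite the second ordering as that position sequence:
positions: o→1, f→2, h→3, i→4, c→5, g→6, t→7
second ordering as positions: [4, 1, 3, 6, 7, 5, 2]
Discordant pairs = inversions in this position sequence.
4: 1, 3, 2 → 3
1: 0
3: 2 → 1
6: 5, 2 → 2
7: 5, 2 → 2
5: 2 → 1
2: 0
Total: 3 + 0 + 1 + 2 + 2 + 1 + 0 = 9

There are 9 disagreeing pairs.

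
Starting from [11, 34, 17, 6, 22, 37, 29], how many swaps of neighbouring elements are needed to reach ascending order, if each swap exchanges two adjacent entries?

7

The minimum number of adjacent swaps to sort an array equals its inversion count, since every such swap removes exactly one inversion.
Count inversions — for each element, later elements that are smaller:
11: 6 → 1
34: 17, 6, 22, 29 → 4
17: 6 → 1
6: none → 0
22: none → 0
37: 29 → 1
29: none → 0
Total inversions: 1 + 4 + 1 + 0 + 0 + 1 + 0 = 7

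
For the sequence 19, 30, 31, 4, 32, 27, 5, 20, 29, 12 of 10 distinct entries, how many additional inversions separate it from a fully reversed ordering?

Maximum inversions for 10 distinct elements is C(10, 2) = 10·9/2 = 45.
Current inversions — for each element, count later smaller elements:
19: 3
30: 6
31: 6
4: 0
32: 5
27: 3
5: 0
20: 1
29: 1
12: 0
Current total: 3 + 6 + 6 + 0 + 5 + 3 + 0 + 1 + 1 + 0 = 25
Shortfall: 45 − 25 = 20

20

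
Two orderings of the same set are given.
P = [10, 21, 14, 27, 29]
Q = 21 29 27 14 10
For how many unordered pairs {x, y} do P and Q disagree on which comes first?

7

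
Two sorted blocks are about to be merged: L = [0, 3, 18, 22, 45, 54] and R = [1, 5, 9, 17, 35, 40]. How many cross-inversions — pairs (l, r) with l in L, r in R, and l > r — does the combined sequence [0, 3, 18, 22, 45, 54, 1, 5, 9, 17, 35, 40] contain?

21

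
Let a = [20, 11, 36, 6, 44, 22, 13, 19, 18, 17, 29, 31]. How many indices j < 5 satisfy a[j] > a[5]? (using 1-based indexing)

The element at index 5 is 44.
Elements before it: 20, 11, 36, 6
None of them are larger than 44.

0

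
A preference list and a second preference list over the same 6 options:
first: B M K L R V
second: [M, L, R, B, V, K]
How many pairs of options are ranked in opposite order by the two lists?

6 pairs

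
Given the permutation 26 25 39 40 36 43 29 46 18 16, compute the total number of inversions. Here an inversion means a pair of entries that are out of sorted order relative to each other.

24

Sweep left to right; for each value list the smaller values that follow it:
26 → 25, 18, 16 → 3
25 → 18, 16 → 2
39 → 36, 29, 18, 16 → 4
40 → 36, 29, 18, 16 → 4
36 → 29, 18, 16 → 3
43 → 29, 18, 16 → 3
29 → 18, 16 → 2
46 → 18, 16 → 2
18 → 16 → 1
16 → none → 0
Sum: 3 + 2 + 4 + 4 + 3 + 3 + 2 + 2 + 1 + 0 = 24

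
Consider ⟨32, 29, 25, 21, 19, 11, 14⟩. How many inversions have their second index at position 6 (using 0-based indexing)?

5 such elements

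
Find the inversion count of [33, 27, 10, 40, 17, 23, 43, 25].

13 inversions

Count, for each position, how many later elements it exceeds:
33: 5
27: 4
10: 0
40: 3
17: 0
23: 0
43: 1
25: 0
Sum: 5 + 4 + 0 + 3 + 0 + 0 + 1 + 0 = 13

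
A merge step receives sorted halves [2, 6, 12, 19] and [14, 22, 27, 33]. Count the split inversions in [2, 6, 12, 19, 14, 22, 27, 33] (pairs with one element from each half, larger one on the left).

Cross-inversions: 1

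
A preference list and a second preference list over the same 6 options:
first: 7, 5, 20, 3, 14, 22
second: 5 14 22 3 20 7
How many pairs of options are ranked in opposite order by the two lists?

Assign each item its position (1..6) in the first ordering, then rewrite the second ordering as that position sequence:
positions: 7→1, 5→2, 20→3, 3→4, 14→5, 22→6
second ordering as positions: [2, 5, 6, 4, 3, 1]
Discordant pairs = inversions in this position sequence.
2: 1 → 1
5: 4, 3, 1 → 3
6: 4, 3, 1 → 3
4: 3, 1 → 2
3: 1 → 1
1: 0
Total: 1 + 3 + 3 + 2 + 1 + 0 = 10

There are 10 pairs.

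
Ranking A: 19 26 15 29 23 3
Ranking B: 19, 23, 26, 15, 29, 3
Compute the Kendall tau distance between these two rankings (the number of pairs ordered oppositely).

3

Assign each item its position (1..6) in the first ordering, then rewrite the second ordering as that position sequence:
positions: 19→1, 26→2, 15→3, 29→4, 23→5, 3→6
second ordering as positions: [1, 5, 2, 3, 4, 6]
Discordant pairs = inversions in this position sequence.
1: 0
5: 2, 3, 4 → 3
2: 0
3: 0
4: 0
6: 0
Total: 0 + 3 + 0 + 0 + 0 + 0 = 3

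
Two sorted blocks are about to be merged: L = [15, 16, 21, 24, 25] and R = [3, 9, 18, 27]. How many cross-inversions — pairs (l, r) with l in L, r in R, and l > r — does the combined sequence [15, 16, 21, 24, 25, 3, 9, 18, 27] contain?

Split inversions: 13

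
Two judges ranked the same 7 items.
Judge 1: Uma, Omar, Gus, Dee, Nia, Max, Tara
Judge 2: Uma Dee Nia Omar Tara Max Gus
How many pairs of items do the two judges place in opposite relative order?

7

Assign each item its position (1..7) in the first ordering, then rewrite the second ordering as that position sequence:
positions: Uma→1, Omar→2, Gus→3, Dee→4, Nia→5, Max→6, Tara→7
second ordering as positions: [1, 4, 5, 2, 7, 6, 3]
Discordant pairs = inversions in this position sequence.
1: 0
4: 2, 3 → 2
5: 2, 3 → 2
2: 0
7: 6, 3 → 2
6: 3 → 1
3: 0
Total: 0 + 2 + 2 + 0 + 2 + 1 + 0 = 7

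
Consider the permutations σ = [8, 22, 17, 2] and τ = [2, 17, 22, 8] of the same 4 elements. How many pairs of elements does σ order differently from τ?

6

Assign each item its position (1..4) in the first ordering, then rewrite the second ordering as that position sequence:
positions: 8→1, 22→2, 17→3, 2→4
second ordering as positions: [4, 3, 2, 1]
Discordant pairs = inversions in this position sequence.
4: 3, 2, 1 → 3
3: 2, 1 → 2
2: 1 → 1
1: 0
Total: 3 + 2 + 1 + 0 = 6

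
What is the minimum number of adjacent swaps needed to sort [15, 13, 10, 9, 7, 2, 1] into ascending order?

21 swaps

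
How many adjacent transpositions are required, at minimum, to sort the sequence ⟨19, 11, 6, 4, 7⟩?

8 swaps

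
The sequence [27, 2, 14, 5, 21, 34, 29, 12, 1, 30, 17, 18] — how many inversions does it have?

30

Count, for each position, how many later elements it exceeds:
27: 8
2: 1
14: 3
5: 1
21: 4
34: 6
29: 4
12: 1
1: 0
30: 2
17: 0
18: 0
Sum: 8 + 1 + 3 + 1 + 4 + 6 + 4 + 1 + 0 + 2 + 0 + 0 = 30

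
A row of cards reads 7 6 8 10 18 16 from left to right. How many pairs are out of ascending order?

2

Element-by-element contributions:
7 → 6 → 1
6 → none → 0
8 → none → 0
10 → none → 0
18 → 16 → 1
16 → none → 0
Sum: 1 + 0 + 0 + 0 + 1 + 0 = 2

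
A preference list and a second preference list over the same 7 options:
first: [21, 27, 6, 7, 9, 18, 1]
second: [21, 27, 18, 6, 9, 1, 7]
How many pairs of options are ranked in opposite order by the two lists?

5

Assign each item its position (1..7) in the first ordering, then rewrite the second ordering as that position sequence:
positions: 21→1, 27→2, 6→3, 7→4, 9→5, 18→6, 1→7
second ordering as positions: [1, 2, 6, 3, 5, 7, 4]
Discordant pairs = inversions in this position sequence.
1: 0
2: 0
6: 3, 5, 4 → 3
3: 0
5: 4 → 1
7: 4 → 1
4: 0
Total: 0 + 0 + 3 + 0 + 1 + 1 + 0 = 5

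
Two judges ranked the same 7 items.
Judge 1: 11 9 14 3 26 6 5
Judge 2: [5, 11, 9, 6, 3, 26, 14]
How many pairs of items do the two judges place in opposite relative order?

11

Assign each item its position (1..7) in the first ordering, then rewrite the second ordering as that position sequence:
positions: 11→1, 9→2, 14→3, 3→4, 26→5, 6→6, 5→7
second ordering as positions: [7, 1, 2, 6, 4, 5, 3]
Discordant pairs = inversions in this position sequence.
7: 1, 2, 6, 4, 5, 3 → 6
1: 0
2: 0
6: 4, 5, 3 → 3
4: 3 → 1
5: 3 → 1
3: 0
Total: 6 + 0 + 0 + 3 + 1 + 1 + 0 = 11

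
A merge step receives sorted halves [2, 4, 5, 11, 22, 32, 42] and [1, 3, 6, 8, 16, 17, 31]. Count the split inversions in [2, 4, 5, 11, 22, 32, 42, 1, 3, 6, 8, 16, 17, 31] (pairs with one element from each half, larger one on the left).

29

For each element r of the right run, count left-run elements greater than r:
r = 1: 2, 4, 5, 11, 22, 32, 42 → 7
r = 3: 4, 5, 11, 22, 32, 42 → 6
r = 6: 11, 22, 32, 42 → 4
r = 8: 11, 22, 32, 42 → 4
r = 16: 22, 32, 42 → 3
r = 17: 22, 32, 42 → 3
r = 31: 32, 42 → 2
Cross-inversions: 7 + 6 + 4 + 4 + 3 + 3 + 2 = 29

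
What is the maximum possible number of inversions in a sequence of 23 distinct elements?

A reversed (strictly descending) arrangement makes every pair an inversion, giving C(23, 2) inversions.
C(23, 2) = 23·22/2 = 253

There are 253 inversions.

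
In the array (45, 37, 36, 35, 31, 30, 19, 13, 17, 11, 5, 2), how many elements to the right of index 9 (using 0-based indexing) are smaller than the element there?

2

The element at index 9 is 11.
Elements after it: 5, 2
Those smaller than 11: 5, 2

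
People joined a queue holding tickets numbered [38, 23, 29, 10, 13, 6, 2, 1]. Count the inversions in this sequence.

Sweep left to right; for each value list the smaller values that follow it:
38 → 23, 29, 10, 13, 6, 2, 1 → 7
23 → 10, 13, 6, 2, 1 → 5
29 → 10, 13, 6, 2, 1 → 5
10 → 6, 2, 1 → 3
13 → 6, 2, 1 → 3
6 → 2, 1 → 2
2 → 1 → 1
1 → none → 0
Sum: 7 + 5 + 5 + 3 + 3 + 2 + 1 + 0 = 26

26 inversions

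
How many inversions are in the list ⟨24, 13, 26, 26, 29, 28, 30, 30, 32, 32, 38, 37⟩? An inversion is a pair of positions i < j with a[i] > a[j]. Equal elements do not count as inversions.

Element-by-element contributions:
24: 1
13: 0
26: 0
26: 0
29: 1
28: 0
30: 0
30: 0
32: 0
32: 0
38: 1
37: 0
Sum: 1 + 0 + 0 + 0 + 1 + 0 + 0 + 0 + 0 + 0 + 1 + 0 = 3

Inversions: 3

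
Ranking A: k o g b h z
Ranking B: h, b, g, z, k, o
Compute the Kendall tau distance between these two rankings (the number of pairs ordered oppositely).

11

Assign each item its position (1..6) in the first ordering, then rewrite the second ordering as that position sequence:
positions: k→1, o→2, g→3, b→4, h→5, z→6
second ordering as positions: [5, 4, 3, 6, 1, 2]
Discordant pairs = inversions in this position sequence.
5: 4, 3, 1, 2 → 4
4: 3, 1, 2 → 3
3: 1, 2 → 2
6: 1, 2 → 2
1: 0
2: 0
Total: 4 + 3 + 2 + 2 + 0 + 0 = 11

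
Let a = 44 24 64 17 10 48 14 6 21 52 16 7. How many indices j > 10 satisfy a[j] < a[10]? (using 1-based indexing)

2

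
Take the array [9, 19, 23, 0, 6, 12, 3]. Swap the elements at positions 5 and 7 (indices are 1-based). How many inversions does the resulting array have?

There are 12 inversions.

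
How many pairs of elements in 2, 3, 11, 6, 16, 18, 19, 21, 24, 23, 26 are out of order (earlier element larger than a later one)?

2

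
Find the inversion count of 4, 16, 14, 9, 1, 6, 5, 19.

Sweep left to right; for each value list the smaller values that follow it:
4 → 1 → 1
16 → 14, 9, 1, 6, 5 → 5
14 → 9, 1, 6, 5 → 4
9 → 1, 6, 5 → 3
1 → none → 0
6 → 5 → 1
5 → none → 0
19 → none → 0
Sum: 1 + 5 + 4 + 3 + 0 + 1 + 0 + 0 = 14

14 inversions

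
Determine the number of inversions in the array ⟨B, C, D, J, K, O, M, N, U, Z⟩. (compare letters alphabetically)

2 inversions

Count, for each position, how many later elements it exceeds:
B: 0
C: 0
D: 0
J: 0
K: 0
O: 2
M: 0
N: 0
U: 0
Z: 0
Sum: 0 + 0 + 0 + 0 + 0 + 2 + 0 + 0 + 0 + 0 = 2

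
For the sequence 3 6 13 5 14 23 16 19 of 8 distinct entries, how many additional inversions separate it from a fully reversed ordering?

Maximum inversions for 8 distinct elements is C(8, 2) = 8·7/2 = 28.
Current inversions — for each element, count later smaller elements:
3: 0
6: 1
13: 1
5: 0
14: 0
23: 2
16: 0
19: 0
Current total: 0 + 1 + 1 + 0 + 0 + 2 + 0 + 0 = 4
Shortfall: 28 − 4 = 24

24 inversions short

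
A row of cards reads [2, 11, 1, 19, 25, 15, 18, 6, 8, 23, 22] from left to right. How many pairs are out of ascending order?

19

Count, for each position, how many later elements it exceeds:
2 → 1 → 1
11 → 1, 6, 8 → 3
1 → none → 0
19 → 15, 18, 6, 8 → 4
25 → 15, 18, 6, 8, 23, 22 → 6
15 → 6, 8 → 2
18 → 6, 8 → 2
6 → none → 0
8 → none → 0
23 → 22 → 1
22 → none → 0
Sum: 1 + 3 + 0 + 4 + 6 + 2 + 2 + 0 + 0 + 1 + 0 = 19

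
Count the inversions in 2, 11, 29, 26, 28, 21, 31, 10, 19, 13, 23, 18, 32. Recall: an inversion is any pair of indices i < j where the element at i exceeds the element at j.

33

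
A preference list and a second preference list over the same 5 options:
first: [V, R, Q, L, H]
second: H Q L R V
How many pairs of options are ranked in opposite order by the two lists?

9

Assign each item its position (1..5) in the first ordering, then rewrite the second ordering as that position sequence:
positions: V→1, R→2, Q→3, L→4, H→5
second ordering as positions: [5, 3, 4, 2, 1]
Discordant pairs = inversions in this position sequence.
5: 3, 4, 2, 1 → 4
3: 2, 1 → 2
4: 2, 1 → 2
2: 1 → 1
1: 0
Total: 4 + 2 + 2 + 1 + 0 = 9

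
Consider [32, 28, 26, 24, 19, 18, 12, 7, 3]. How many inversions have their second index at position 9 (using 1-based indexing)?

8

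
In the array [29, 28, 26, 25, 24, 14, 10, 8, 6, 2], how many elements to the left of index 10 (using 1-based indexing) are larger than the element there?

9

The element at index 10 is 2.
Elements before it: 29, 28, 26, 25, 24, 14, 10, 8, 6
Those larger than 2: 29, 28, 26, 25, 24, 14, 10, 8, 6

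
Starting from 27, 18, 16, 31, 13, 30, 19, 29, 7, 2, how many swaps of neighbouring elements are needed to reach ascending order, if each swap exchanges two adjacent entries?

30

The minimum number of adjacent swaps to sort an array equals its inversion count, since every such swap removes exactly one inversion.
Count inversions — for each element, later elements that are smaller:
27: 18, 16, 13, 19, 7, 2 → 6
18: 16, 13, 7, 2 → 4
16: 13, 7, 2 → 3
31: 13, 30, 19, 29, 7, 2 → 6
13: 7, 2 → 2
30: 19, 29, 7, 2 → 4
19: 7, 2 → 2
29: 7, 2 → 2
7: 2 → 1
2: none → 0
Total inversions: 6 + 4 + 3 + 6 + 2 + 4 + 2 + 2 + 1 + 0 = 30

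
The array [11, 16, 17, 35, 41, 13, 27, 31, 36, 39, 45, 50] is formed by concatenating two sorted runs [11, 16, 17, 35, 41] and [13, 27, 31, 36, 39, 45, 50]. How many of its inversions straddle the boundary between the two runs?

10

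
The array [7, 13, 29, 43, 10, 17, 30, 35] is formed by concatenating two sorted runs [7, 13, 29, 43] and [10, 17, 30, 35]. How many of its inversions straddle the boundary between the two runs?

Take each right-half value and tally the left-half values above it:
r = 10: 13, 29, 43 → 3
r = 17: 29, 43 → 2
r = 30: 43 → 1
r = 35: 43 → 1
Cross-inversions: 3 + 2 + 1 + 1 = 7

7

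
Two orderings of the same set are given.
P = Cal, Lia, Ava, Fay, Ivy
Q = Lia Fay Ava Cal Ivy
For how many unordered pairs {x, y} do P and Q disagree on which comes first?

4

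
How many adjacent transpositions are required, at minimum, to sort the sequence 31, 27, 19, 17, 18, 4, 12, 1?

Each adjacent swap fixes exactly one inversion, so the minimum swap count equals the number of inversions.
Count inversions — for each element, later elements that are smaller:
31: 27, 19, 17, 18, 4, 12, 1 → 7
27: 19, 17, 18, 4, 12, 1 → 6
19: 17, 18, 4, 12, 1 → 5
17: 4, 12, 1 → 3
18: 4, 12, 1 → 3
4: 1 → 1
12: 1 → 1
1: none → 0
Total inversions: 7 + 6 + 5 + 3 + 3 + 1 + 1 + 0 = 26

26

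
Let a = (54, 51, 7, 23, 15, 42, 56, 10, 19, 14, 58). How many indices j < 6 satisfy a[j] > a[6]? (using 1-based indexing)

2 such elements

The element at index 6 is 42.
Elements before it: 54, 51, 7, 23, 15
Those larger than 42: 54, 51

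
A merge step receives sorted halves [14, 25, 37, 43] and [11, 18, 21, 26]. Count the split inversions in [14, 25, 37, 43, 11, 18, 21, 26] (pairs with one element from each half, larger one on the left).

12 split inversions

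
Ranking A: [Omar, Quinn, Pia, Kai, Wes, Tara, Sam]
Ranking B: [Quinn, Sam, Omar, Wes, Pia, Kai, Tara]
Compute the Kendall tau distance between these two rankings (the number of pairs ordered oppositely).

Assign each item its position (1..7) in the first ordering, then rewrite the second ordering as that position sequence:
positions: Omar→1, Quinn→2, Pia→3, Kai→4, Wes→5, Tara→6, Sam→7
second ordering as positions: [2, 7, 1, 5, 3, 4, 6]
Discordant pairs = inversions in this position sequence.
2: 1 → 1
7: 1, 5, 3, 4, 6 → 5
1: 0
5: 3, 4 → 2
3: 0
4: 0
6: 0
Total: 1 + 5 + 0 + 2 + 0 + 0 + 0 = 8

There are 8 discordant pairs.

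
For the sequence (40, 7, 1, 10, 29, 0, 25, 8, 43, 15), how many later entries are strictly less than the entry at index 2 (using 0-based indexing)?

The element at index 2 is 1.
Elements after it: 10, 29, 0, 25, 8, 43, 15
Those smaller than 1: 0

1 such element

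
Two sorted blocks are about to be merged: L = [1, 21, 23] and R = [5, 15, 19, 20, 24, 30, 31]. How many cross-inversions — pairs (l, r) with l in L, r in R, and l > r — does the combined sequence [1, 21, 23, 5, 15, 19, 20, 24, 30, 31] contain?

8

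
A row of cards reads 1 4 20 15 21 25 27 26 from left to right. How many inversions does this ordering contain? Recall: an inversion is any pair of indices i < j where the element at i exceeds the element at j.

Count, for each position, how many later elements it exceeds:
1 → none → 0
4 → none → 0
20 → 15 → 1
15 → none → 0
21 → none → 0
25 → none → 0
27 → 26 → 1
26 → none → 0
Sum: 0 + 0 + 1 + 0 + 0 + 0 + 1 + 0 = 2

Inversions: 2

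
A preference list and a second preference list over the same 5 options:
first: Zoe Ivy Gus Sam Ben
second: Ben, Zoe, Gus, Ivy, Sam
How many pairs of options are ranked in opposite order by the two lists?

5 pairs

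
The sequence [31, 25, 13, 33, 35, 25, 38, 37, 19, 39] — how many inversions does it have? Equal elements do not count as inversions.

14

For each element, count later entries that are smaller:
31 → 25, 13, 25, 19 → 4
25 → 13, 19 → 2
13 → none → 0
33 → 25, 19 → 2
35 → 25, 19 → 2
25 → 19 → 1
38 → 37, 19 → 2
37 → 19 → 1
19 → none → 0
39 → none → 0
Sum: 4 + 2 + 0 + 2 + 2 + 1 + 2 + 1 + 0 + 0 = 14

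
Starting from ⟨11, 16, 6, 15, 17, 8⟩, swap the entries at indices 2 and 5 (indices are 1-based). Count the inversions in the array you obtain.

Positions 2 and 5 hold 16 and 17; after swapping, the array is [11, 17, 6, 15, 16, 8].
Element-by-element contributions:
11 → 6, 8 → 2
17 → 6, 15, 16, 8 → 4
6 → none → 0
15 → 8 → 1
16 → 8 → 1
8 → none → 0
Sum: 2 + 4 + 0 + 1 + 1 + 0 = 8

8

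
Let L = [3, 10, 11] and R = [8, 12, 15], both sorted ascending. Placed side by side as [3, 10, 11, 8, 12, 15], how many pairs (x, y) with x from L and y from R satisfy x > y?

2 cross-inversions

Count, for every r in R, how many entries of L exceed r:
r = 8: 10, 11 → 2
r = 12: none → 0
r = 15: none → 0
Cross-inversions: 2 + 0 + 0 = 2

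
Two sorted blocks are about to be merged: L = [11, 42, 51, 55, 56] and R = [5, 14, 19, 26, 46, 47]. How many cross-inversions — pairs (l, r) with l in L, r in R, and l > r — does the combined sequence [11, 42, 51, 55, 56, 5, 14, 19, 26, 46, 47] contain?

Count, for every r in R, how many entries of L exceed r:
r = 5: 11, 42, 51, 55, 56 → 5
r = 14: 42, 51, 55, 56 → 4
r = 19: 42, 51, 55, 56 → 4
r = 26: 42, 51, 55, 56 → 4
r = 46: 51, 55, 56 → 3
r = 47: 51, 55, 56 → 3
Cross-inversions: 5 + 4 + 4 + 4 + 3 + 3 = 23

23 cross-inversions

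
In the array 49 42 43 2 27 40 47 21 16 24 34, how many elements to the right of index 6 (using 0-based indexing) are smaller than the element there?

4

The element at index 6 is 47.
Elements after it: 21, 16, 24, 34
Those smaller than 47: 21, 16, 24, 34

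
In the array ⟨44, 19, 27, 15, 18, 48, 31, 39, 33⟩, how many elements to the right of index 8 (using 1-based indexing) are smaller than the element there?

1

The element at index 8 is 39.
Elements after it: 33
Those smaller than 39: 33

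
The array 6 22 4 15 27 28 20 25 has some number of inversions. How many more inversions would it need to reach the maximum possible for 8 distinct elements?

20

Maximum inversions for 8 distinct elements is C(8, 2) = 8·7/2 = 28.
Current inversions — for each element, count later smaller elements:
6: 1
22: 3
4: 0
15: 0
27: 2
28: 2
20: 0
25: 0
Current total: 1 + 3 + 0 + 0 + 2 + 2 + 0 + 0 = 8
Shortfall: 28 − 8 = 20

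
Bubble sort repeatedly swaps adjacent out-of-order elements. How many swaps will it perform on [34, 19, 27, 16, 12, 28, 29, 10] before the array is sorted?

18 adjacent swaps

The minimum number of adjacent swaps to sort an array equals its inversion count, since every such swap removes exactly one inversion.
Count inversions — for each element, later elements that are smaller:
34: 19, 27, 16, 12, 28, 29, 10 → 7
19: 16, 12, 10 → 3
27: 16, 12, 10 → 3
16: 12, 10 → 2
12: 10 → 1
28: 10 → 1
29: 10 → 1
10: none → 0
Total inversions: 7 + 3 + 3 + 2 + 1 + 1 + 1 + 0 = 18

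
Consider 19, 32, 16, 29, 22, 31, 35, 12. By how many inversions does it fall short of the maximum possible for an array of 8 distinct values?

15 inversions short

Maximum inversions for 8 distinct elements is C(8, 2) = 8·7/2 = 28.
Current inversions — for each element, count later smaller elements:
19: 2
32: 5
16: 1
29: 2
22: 1
31: 1
35: 1
12: 0
Current total: 2 + 5 + 1 + 2 + 1 + 1 + 1 + 0 = 13
Shortfall: 28 − 13 = 15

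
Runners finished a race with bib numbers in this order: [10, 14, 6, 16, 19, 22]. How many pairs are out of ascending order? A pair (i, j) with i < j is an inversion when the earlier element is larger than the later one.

2

Sweep left to right; for each value list the smaller values that follow it:
10 → 6 → 1
14 → 6 → 1
6 → none → 0
16 → none → 0
19 → none → 0
22 → none → 0
Sum: 1 + 1 + 0 + 0 + 0 + 0 = 2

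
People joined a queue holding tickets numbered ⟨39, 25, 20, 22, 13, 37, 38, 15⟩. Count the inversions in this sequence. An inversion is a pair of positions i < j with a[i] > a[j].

Inversions: 17

Count, for each position, how many later elements it exceeds:
39 → 25, 20, 22, 13, 37, 38, 15 → 7
25 → 20, 22, 13, 15 → 4
20 → 13, 15 → 2
22 → 13, 15 → 2
13 → none → 0
37 → 15 → 1
38 → 15 → 1
15 → none → 0
Sum: 7 + 4 + 2 + 2 + 0 + 1 + 1 + 0 = 17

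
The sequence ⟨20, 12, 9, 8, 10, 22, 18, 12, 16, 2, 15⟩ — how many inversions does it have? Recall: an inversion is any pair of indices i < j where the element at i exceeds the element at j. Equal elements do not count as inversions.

29 inversions

Sweep left to right; for each value list the smaller values that follow it:
20 → 12, 9, 8, 10, 18, 12, 16, 2, 15 → 9
12 → 9, 8, 10, 2 → 4
9 → 8, 2 → 2
8 → 2 → 1
10 → 2 → 1
22 → 18, 12, 16, 2, 15 → 5
18 → 12, 16, 2, 15 → 4
12 → 2 → 1
16 → 2, 15 → 2
2 → none → 0
15 → none → 0
Sum: 9 + 4 + 2 + 1 + 1 + 5 + 4 + 1 + 2 + 0 + 0 = 29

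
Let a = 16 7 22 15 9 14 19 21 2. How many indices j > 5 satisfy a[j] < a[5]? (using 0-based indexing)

The element at index 5 is 14.
Elements after it: 19, 21, 2
Those smaller than 14: 2

1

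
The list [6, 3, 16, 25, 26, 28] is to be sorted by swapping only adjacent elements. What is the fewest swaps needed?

Minimum adjacent swaps = number of inversions (each swap of adjacent out-of-order elements removes one inversion and no swap can remove more).
Count inversions — for each element, later elements that are smaller:
6: 3 → 1
3: none → 0
16: none → 0
25: none → 0
26: none → 0
28: none → 0
Total inversions: 1 + 0 + 0 + 0 + 0 + 0 = 1

1 adjacent swap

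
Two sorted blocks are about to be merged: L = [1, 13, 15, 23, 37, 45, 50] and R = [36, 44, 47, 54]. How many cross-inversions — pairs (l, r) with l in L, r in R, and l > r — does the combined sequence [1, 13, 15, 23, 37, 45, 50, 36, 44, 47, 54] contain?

6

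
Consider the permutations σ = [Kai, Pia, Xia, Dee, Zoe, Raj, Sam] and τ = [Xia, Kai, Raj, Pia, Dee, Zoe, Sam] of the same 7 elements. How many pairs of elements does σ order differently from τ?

5

Assign each item its position (1..7) in the first ordering, then rewrite the second ordering as that position sequence:
positions: Kai→1, Pia→2, Xia→3, Dee→4, Zoe→5, Raj→6, Sam→7
second ordering as positions: [3, 1, 6, 2, 4, 5, 7]
Discordant pairs = inversions in this position sequence.
3: 1, 2 → 2
1: 0
6: 2, 4, 5 → 3
2: 0
4: 0
5: 0
7: 0
Total: 2 + 0 + 3 + 0 + 0 + 0 + 0 = 5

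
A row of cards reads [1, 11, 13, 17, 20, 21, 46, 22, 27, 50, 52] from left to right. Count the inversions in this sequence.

For each element, count later entries that are smaller:
1: 0
11: 0
13: 0
17: 0
20: 0
21: 0
46: 2
22: 0
27: 0
50: 0
52: 0
Sum: 0 + 0 + 0 + 0 + 0 + 0 + 2 + 0 + 0 + 0 + 0 = 2

2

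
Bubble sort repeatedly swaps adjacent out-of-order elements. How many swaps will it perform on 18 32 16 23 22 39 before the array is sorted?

Each adjacent swap fixes exactly one inversion, so the minimum swap count equals the number of inversions.
Count inversions — for each element, later elements that are smaller:
18: 16 → 1
32: 16, 23, 22 → 3
16: none → 0
23: 22 → 1
22: none → 0
39: none → 0
Total inversions: 1 + 3 + 0 + 1 + 0 + 0 = 5

5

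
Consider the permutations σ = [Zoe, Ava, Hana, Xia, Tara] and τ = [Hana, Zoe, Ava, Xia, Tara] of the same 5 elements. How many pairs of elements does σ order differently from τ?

Assign each item its position (1..5) in the first ordering, then rewrite the second ordering as that position sequence:
positions: Zoe→1, Ava→2, Hana→3, Xia→4, Tara→5
second ordering as positions: [3, 1, 2, 4, 5]
Discordant pairs = inversions in this position sequence.
3: 1, 2 → 2
1: 0
2: 0
4: 0
5: 0
Total: 2 + 0 + 0 + 0 + 0 = 2

2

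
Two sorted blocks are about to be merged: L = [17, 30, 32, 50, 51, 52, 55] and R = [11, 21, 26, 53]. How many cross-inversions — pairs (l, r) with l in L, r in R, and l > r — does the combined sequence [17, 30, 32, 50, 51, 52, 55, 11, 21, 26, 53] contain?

Take each right-half value and tally the left-half values above it:
r = 11: 17, 30, 32, 50, 51, 52, 55 → 7
r = 21: 30, 32, 50, 51, 52, 55 → 6
r = 26: 30, 32, 50, 51, 52, 55 → 6
r = 53: 55 → 1
Cross-inversions: 7 + 6 + 6 + 1 = 20

20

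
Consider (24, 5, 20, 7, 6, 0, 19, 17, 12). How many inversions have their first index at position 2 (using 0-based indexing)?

6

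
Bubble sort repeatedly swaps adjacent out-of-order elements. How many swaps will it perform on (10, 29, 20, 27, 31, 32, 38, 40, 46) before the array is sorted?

The minimum number of adjacent swaps to sort an array equals its inversion count, since every such swap removes exactly one inversion.
Count inversions — for each element, later elements that are smaller:
10: none → 0
29: 20, 27 → 2
20: none → 0
27: none → 0
31: none → 0
32: none → 0
38: none → 0
40: none → 0
46: none → 0
Total inversions: 0 + 2 + 0 + 0 + 0 + 0 + 0 + 0 + 0 = 2

2 swaps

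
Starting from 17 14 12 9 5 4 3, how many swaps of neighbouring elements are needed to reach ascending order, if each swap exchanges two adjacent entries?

There are 21 adjacent swaps.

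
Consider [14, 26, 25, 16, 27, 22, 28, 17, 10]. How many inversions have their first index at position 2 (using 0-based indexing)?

4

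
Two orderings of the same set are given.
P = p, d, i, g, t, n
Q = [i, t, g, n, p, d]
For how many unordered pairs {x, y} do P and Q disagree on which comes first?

Assign each item its position (1..6) in the first ordering, then rewrite the second ordering as that position sequence:
positions: p→1, d→2, i→3, g→4, t→5, n→6
second ordering as positions: [3, 5, 4, 6, 1, 2]
Discordant pairs = inversions in this position sequence.
3: 1, 2 → 2
5: 4, 1, 2 → 3
4: 1, 2 → 2
6: 1, 2 → 2
1: 0
2: 0
Total: 2 + 3 + 2 + 2 + 0 + 0 = 9

9 disagreeing pairs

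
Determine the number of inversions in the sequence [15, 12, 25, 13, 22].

4 inversions

Listing every pair i<j with a[i]>a[j] (using 0-based positions):
(0,1): 15 > 12
(0,3): 15 > 13
(2,3): 25 > 13
(2,4): 25 > 22
That's 4 pairs.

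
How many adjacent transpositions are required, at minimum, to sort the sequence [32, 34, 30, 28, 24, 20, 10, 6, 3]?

The minimum number of adjacent swaps to sort an array equals its inversion count, since every such swap removes exactly one inversion.
Count inversions — for each element, later elements that are smaller:
32: 30, 28, 24, 20, 10, 6, 3 → 7
34: 30, 28, 24, 20, 10, 6, 3 → 7
30: 28, 24, 20, 10, 6, 3 → 6
28: 24, 20, 10, 6, 3 → 5
24: 20, 10, 6, 3 → 4
20: 10, 6, 3 → 3
10: 6, 3 → 2
6: 3 → 1
3: none → 0
Total inversions: 7 + 7 + 6 + 5 + 4 + 3 + 2 + 1 + 0 = 35

35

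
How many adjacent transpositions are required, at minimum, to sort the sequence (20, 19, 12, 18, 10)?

There are 9 adjacent swaps.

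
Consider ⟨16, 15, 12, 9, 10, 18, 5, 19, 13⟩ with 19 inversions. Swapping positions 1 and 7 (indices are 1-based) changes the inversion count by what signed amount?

Positions 1 and 7 hold 16 and 5; after swapping, the array is [5, 15, 12, 9, 10, 18, 16, 19, 13].
Element-by-element contributions:
5: 0
15: 4
12: 2
9: 0
10: 0
18: 2
16: 1
19: 1
13: 0
Sum: 0 + 4 + 2 + 0 + 0 + 2 + 1 + 1 + 0 = 10
Change: 10 − 19 = -9

-9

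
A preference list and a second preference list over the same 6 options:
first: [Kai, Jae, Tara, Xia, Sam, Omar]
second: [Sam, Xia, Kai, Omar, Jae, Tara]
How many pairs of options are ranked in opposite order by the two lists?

9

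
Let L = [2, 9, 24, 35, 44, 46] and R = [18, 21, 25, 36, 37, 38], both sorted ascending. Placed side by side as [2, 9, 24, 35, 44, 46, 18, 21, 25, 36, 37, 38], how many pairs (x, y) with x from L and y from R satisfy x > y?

17 cross-inversions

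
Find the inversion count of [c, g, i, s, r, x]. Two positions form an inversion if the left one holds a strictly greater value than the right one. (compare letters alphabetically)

1 inversion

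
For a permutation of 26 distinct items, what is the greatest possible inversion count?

325

A reversed (strictly descending) arrangement makes every pair an inversion, giving C(26, 2) inversions.
C(26, 2) = 26·25/2 = 325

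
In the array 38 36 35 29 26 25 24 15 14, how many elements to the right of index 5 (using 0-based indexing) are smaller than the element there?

The element at index 5 is 25.
Elements after it: 24, 15, 14
Those smaller than 25: 24, 15, 14

3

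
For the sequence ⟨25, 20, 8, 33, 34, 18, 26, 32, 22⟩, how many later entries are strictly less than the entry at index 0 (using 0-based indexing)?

The element at index 0 is 25.
Elements after it: 20, 8, 33, 34, 18, 26, 32, 22
Those smaller than 25: 20, 8, 18, 22

4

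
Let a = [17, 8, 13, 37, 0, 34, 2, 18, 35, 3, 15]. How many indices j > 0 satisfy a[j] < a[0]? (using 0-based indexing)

6

The element at index 0 is 17.
Elements after it: 8, 13, 37, 0, 34, 2, 18, 35, 3, 15
Those smaller than 17: 8, 13, 0, 2, 3, 15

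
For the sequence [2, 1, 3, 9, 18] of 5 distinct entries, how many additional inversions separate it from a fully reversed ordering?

9

Maximum inversions for 5 distinct elements is C(5, 2) = 5·4/2 = 10.
Current inversions — for each element, count later smaller elements:
2: 1
1: 0
3: 0
9: 0
18: 0
Current total: 1 + 0 + 0 + 0 + 0 = 1
Shortfall: 10 − 1 = 9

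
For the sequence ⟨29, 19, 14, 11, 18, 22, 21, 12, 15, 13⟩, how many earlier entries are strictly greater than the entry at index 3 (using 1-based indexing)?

2

The element at index 3 is 14.
Elements before it: 29, 19
Those larger than 14: 29, 19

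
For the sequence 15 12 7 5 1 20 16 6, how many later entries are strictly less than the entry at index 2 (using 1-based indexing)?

4 such elements

The element at index 2 is 12.
Elements after it: 7, 5, 1, 20, 16, 6
Those smaller than 12: 7, 5, 1, 6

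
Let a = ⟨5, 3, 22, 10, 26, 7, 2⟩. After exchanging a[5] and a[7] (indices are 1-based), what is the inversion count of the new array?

8 inversions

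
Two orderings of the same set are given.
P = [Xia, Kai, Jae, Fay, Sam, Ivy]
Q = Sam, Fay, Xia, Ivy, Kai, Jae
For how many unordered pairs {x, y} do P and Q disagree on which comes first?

9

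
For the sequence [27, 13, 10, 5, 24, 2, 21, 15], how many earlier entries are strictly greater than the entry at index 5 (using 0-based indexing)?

5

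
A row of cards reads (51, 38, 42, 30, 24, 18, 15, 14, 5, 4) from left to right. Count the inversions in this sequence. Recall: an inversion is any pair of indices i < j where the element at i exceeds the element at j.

44

For each element, count later entries that are smaller:
51: 9
38: 7
42: 7
30: 6
24: 5
18: 4
15: 3
14: 2
5: 1
4: 0
Sum: 9 + 7 + 7 + 6 + 5 + 4 + 3 + 2 + 1 + 0 = 44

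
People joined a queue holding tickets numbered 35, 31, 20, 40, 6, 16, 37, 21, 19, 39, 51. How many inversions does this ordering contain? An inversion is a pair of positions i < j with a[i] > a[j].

For each element, count later entries that are smaller:
35: 6
31: 5
20: 3
40: 6
6: 0
16: 0
37: 2
21: 1
19: 0
39: 0
51: 0
Sum: 6 + 5 + 3 + 6 + 0 + 0 + 2 + 1 + 0 + 0 + 0 = 23

23 inversions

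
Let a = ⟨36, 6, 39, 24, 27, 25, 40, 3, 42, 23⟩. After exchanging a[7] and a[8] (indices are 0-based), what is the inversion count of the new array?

Positions 7 and 8 hold 3 and 42; after swapping, the array is [36, 6, 39, 24, 27, 25, 40, 42, 3, 23].
Count, for each position, how many later elements it exceeds:
36: 6
6: 1
39: 5
24: 2
27: 3
25: 2
40: 2
42: 2
3: 0
23: 0
Sum: 6 + 1 + 5 + 2 + 3 + 2 + 2 + 2 + 0 + 0 = 23

There are 23 inversions.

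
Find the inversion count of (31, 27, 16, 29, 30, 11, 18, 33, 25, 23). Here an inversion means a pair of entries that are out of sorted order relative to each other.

Sweep left to right; for each value list the smaller values that follow it:
31 → 27, 16, 29, 30, 11, 18, 25, 23 → 8
27 → 16, 11, 18, 25, 23 → 5
16 → 11 → 1
29 → 11, 18, 25, 23 → 4
30 → 11, 18, 25, 23 → 4
11 → none → 0
18 → none → 0
33 → 25, 23 → 2
25 → 23 → 1
23 → none → 0
Sum: 8 + 5 + 1 + 4 + 4 + 0 + 0 + 2 + 1 + 0 = 25

Inversions: 25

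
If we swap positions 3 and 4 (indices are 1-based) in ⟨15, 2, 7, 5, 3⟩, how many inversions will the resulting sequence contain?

Positions 3 and 4 hold 7 and 5; after swapping, the array is [15, 2, 5, 7, 3].
Element-by-element contributions:
15 → 2, 5, 7, 3 → 4
2 → none → 0
5 → 3 → 1
7 → 3 → 1
3 → none → 0
Sum: 4 + 0 + 1 + 1 + 0 = 6

6 inversions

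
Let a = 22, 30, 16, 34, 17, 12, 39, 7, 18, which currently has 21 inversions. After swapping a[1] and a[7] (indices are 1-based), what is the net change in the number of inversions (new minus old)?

+5

Positions 1 and 7 hold 22 and 39; after swapping, the array is [39, 30, 16, 34, 17, 12, 22, 7, 18].
For each element, count later entries that are smaller:
39 → 30, 16, 34, 17, 12, 22, 7, 18 → 8
30 → 16, 17, 12, 22, 7, 18 → 6
16 → 12, 7 → 2
34 → 17, 12, 22, 7, 18 → 5
17 → 12, 7 → 2
12 → 7 → 1
22 → 7, 18 → 2
7 → none → 0
18 → none → 0
Sum: 8 + 6 + 2 + 5 + 2 + 1 + 2 + 0 + 0 = 26
Change: 26 − 21 = +5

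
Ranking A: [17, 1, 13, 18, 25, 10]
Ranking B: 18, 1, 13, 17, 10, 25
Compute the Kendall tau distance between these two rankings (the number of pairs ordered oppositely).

6

Assign each item its position (1..6) in the first ordering, then rewrite the second ordering as that position sequence:
positions: 17→1, 1→2, 13→3, 18→4, 25→5, 10→6
second ordering as positions: [4, 2, 3, 1, 6, 5]
Discordant pairs = inversions in this position sequence.
4: 2, 3, 1 → 3
2: 1 → 1
3: 1 → 1
1: 0
6: 5 → 1
5: 0
Total: 3 + 1 + 1 + 0 + 1 + 0 = 6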